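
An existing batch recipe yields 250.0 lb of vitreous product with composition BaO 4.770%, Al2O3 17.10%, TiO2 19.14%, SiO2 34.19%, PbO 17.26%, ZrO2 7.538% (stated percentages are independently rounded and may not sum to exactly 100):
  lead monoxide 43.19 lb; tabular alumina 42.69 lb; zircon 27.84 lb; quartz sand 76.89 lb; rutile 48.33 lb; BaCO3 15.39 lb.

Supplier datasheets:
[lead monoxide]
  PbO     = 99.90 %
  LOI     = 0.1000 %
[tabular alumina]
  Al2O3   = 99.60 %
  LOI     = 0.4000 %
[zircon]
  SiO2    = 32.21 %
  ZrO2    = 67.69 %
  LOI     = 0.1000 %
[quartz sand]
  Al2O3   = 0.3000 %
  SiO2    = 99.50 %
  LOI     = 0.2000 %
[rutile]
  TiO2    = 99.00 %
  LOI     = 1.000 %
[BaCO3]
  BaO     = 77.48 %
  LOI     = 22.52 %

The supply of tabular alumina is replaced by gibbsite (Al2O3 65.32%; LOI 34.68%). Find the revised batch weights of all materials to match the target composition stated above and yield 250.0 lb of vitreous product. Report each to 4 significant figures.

Working values are printed rounded to four significant digits as written. The whole derivation keeps full precision at every stage. Each reported value sees exactly one rounding — all derived quantities, including the totals, the yield, glass mass, the six compositions, ignition loss, are computed from the batch weights on 250.0 lb of glass at exact precision, precisely as stated by question or answer.
Oxide-by-oxide targets in 250.0 lb vitreous product:
  BaO: 4.770% × 250.0 = 11.92 lb
  Al2O3: 17.10% × 250.0 = 42.75 lb
  TiO2: 19.14% × 250.0 = 47.85 lb
  SiO2: 34.19% × 250.0 = 85.48 lb
  PbO: 17.26% × 250.0 = 43.15 lb
  ZrO2: 7.538% × 250.0 = 18.84 lb
A balance pass over the oxides, on the weights just shown, per the basis as stated (summed amounts equal target values up to rounding of the answer):
  BaO: 15.39·0.7748 = 11.92 lb (target 11.92 lb)
  Al2O3: 65.09·0.6532 + 76.89·0.003000 = 42.75 lb (target 42.75 lb)
  TiO2: 48.33·0.9900 = 47.85 lb (target 47.85 lb)
  SiO2: 27.84·0.3221 + 76.89·0.9950 = 85.47 lb (target 85.48 lb)
  PbO: 43.19·0.9990 = 43.15 lb (target 43.15 lb)
  ZrO2: 27.84·0.6769 = 18.84 lb (target 18.84 lb)
Glass-mass closure: net batch after ignition = 250.0 lb (the targets, summed, come to 250.0 lb; the stated basis being 250.0 lb — a pure rounding effect).
Total batch = Σ batch = 276.7 lb; loss to ignition Σ batch·LOI = 26.75 lb; yield = glass ÷ total batch = 90.33%.

Revised batch per 250.0 lb vitreous product:
  lead monoxide: 43.19 lb
  gibbsite: 65.09 lb
  zircon: 27.84 lb
  quartz sand: 76.89 lb
  rutile: 48.33 lb
  BaCO3: 15.39 lb
Total batch = 276.7 lb; LOI loss = 26.75 lb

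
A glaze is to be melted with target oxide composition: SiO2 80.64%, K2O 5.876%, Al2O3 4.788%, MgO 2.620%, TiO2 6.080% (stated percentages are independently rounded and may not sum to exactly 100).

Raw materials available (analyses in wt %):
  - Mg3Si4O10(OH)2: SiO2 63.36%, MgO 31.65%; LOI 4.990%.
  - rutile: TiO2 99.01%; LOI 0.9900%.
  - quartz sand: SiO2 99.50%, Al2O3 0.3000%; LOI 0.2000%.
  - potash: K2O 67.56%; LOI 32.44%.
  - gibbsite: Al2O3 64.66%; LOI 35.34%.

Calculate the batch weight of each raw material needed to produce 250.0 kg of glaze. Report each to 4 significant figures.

The working math carries full precision in all steps. In-progress results are displayed (rounded to four significant digits) on the page. A single rounding completes every reported number. Derived quantities, including the yield, LOI, five oxide percentages, glass mass, totals, are computed using the weight values at 250.0 kg of glass at exact precision precisely as stated by either problem or answer.
Per-oxide target masses for 250.0 kg glaze:
  SiO2: 80.64% × 250.0 = 201.6 kg
  K2O: 5.876% × 250.0 = 14.69 kg
  Al2O3: 4.788% × 250.0 = 11.97 kg
  MgO: 2.620% × 250.0 = 6.550 kg
  TiO2: 6.080% × 250.0 = 15.20 kg
Per-oxide balance check using the reported weights, versus the basis set out (oxide sums agree with the targets inside rounding margins):
  SiO2: 20.70·0.6336 + 189.4·0.9950 = 201.6 kg (target 201.6 kg)
  K2O: 21.74·0.6756 = 14.69 kg (target 14.69 kg)
  Al2O3: 189.4·0.003000 + 17.63·0.6466 = 11.97 kg (target 11.97 kg)
  MgO: 20.70·0.3165 = 6.552 kg (target 6.550 kg)
  TiO2: 15.35·0.9901 = 15.20 kg (target 15.20 kg)
Glass-mass sanity pass: the batch minus its LOI: 250.0 kg (the targets, summed, come to 250.0 kg; versus the stated basis of 250.0 kg — gaps are rounding artifacts).
Summing the batch: Σ batch = 264.8 kg; Σ batch·LOI gives LOI loss = 14.85 kg; glass ÷ batch gives a yield of 94.39%.

Batch per 250.0 kg glaze:
  Mg3Si4O10(OH)2: 20.70 kg
  rutile: 15.35 kg
  quartz sand: 189.4 kg
  potash: 21.74 kg
  gibbsite: 17.63 kg
Total batch = 264.8 kg; LOI loss = 14.85 kg; yield = 94.39%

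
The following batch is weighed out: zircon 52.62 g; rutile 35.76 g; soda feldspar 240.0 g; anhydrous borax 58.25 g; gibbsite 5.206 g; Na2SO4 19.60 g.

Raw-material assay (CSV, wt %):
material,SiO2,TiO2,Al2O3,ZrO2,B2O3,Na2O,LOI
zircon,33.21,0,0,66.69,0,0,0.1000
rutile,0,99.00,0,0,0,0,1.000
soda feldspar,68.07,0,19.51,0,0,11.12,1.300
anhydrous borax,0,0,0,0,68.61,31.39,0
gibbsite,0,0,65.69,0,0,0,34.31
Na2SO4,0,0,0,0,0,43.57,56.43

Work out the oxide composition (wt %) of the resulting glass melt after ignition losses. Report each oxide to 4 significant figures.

Glass mass = 395.1 g (batch 411.4 − LOI 16.38).
Composition: SiO2 45.78%, TiO2 8.961%, Al2O3 12.72%, ZrO2 8.883%, B2O3 10.12%, Na2O 13.55%

Every computation carries full float precision throughout — values along the way appear rounded to four significant digits as written. Every reported number carries a single rounding; all derived quantities are computed at full float precision (net glass mass, totals, ignition loss, the yield, the six compositions) from the batch weights for 395.1 g of glass, as they appear in the problem or the answer.
Per-oxide mass from batch:
  SiO2: 52.62·0.3321 + 240.0·0.6807 = 180.8 g
  TiO2: 35.76·0.9900 = 35.40 g
  Al2O3: 240.0·0.1951 + 5.206·0.6569 = 50.24 g
  ZrO2: 52.62·0.6669 = 35.09 g
  B2O3: 58.25·0.6861 = 39.97 g
  Na2O: 240.0·0.1112 + 58.25·0.3139 + 19.60·0.4357 = 53.51 g
LOI: 52.62·0.001000 + 35.76·0.01000 + 240.0·0.01300 + 5.206·0.3431 + 19.60·0.5643 = 16.38 g
Glass = total batch minus LOI = 411.4 − 16.38 = 395.1 g (the oxide masses sum to this)
each oxide over glass, ×100, is wt %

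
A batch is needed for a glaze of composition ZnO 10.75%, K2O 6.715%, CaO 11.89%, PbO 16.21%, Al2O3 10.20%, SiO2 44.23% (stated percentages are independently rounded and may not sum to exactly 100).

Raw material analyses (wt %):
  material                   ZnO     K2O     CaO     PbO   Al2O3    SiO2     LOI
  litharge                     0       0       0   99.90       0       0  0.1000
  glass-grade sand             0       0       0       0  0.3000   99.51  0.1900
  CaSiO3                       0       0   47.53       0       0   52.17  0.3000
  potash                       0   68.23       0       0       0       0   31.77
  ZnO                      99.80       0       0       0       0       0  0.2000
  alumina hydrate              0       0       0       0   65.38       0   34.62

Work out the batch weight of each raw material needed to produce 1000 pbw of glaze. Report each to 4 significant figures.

Batch per 1000 pbw glaze:
  litharge: 162.3 pbw
  glass-grade sand: 313.3 pbw
  CaSiO3: 250.2 pbw
  potash: 98.42 pbw
  ZnO: 107.7 pbw
  alumina hydrate: 154.6 pbw
Total batch = 1087 pbw; LOI loss = 86.51 pbw; yield = 92.04%

The whole derivation maintains full precision at each step — in-progress results are printed rounded to four significant digits alongside each step — each reported number is rounded just once; the derived quantities (the yield, LOI, glass mass, six oxide percentages, the totals) are re-derived in full precision from the batch weights on 1000 pbw of glass, as given in problem or answer.
Oxide-by-oxide targets in 1000 pbw glaze:
  ZnO: 10.75% × 1000 = 107.5 pbw
  K2O: 6.715% × 1000 = 67.15 pbw
  CaO: 11.89% × 1000 = 118.9 pbw
  PbO: 16.21% × 1000 = 162.1 pbw
  Al2O3: 10.20% × 1000 = 102.0 pbw
  SiO2: 44.23% × 1000 = 442.3 pbw
Balance tally, oxide-wise, on the weights just shown, versus the basis set out (summed amounts equal target values within answer rounding):
  ZnO: 107.7·0.9980 = 107.5 pbw (target 107.5 pbw)
  K2O: 98.42·0.6823 = 67.15 pbw (target 67.15 pbw)
  CaO: 250.2·0.4753 = 118.9 pbw (target 118.9 pbw)
  PbO: 162.3·0.9990 = 162.1 pbw (target 162.1 pbw)
  Al2O3: 313.3·0.003000 + 154.6·0.6538 = 102.0 pbw (target 102.0 pbw)
  SiO2: 313.3·0.9951 + 250.2·0.5217 = 442.3 pbw (target 442.3 pbw)
Glass-mass closure: net batch after ignition = 1000 pbw (summing oxide targets gives 1000 pbw; with the basis standing at 1000 pbw — gaps are rounding artifacts).
Adding the batch up: Σ batch = 1087 pbw; loss to ignition Σ batch·LOI = 86.51 pbw; yield, glass over the total, = 92.04%.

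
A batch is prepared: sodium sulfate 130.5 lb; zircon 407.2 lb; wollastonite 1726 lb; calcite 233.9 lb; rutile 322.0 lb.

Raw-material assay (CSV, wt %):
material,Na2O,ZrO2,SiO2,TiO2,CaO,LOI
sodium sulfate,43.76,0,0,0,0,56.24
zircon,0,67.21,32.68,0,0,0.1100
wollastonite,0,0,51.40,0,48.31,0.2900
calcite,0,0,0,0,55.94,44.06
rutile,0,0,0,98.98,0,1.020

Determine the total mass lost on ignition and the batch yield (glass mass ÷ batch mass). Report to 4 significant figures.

LOI loss = 185.2 lb; glass = 2634 lb; yield = 93.43%

All arithmetic keeps full precision at each step; intermediates are printed (rounded to four significant digits) in the printout — exactly one rounding is applied to each reported number — the derived quantities (the totals, LOI, net glass mass, yield, five oxide percentages) are re-derived at full float precision from the weighed amounts for 2634 lb of glass, as quoted within the question or the answer.
LOI of each material in turn:
  sodium sulfate: 130.5 × 0.5624 = 73.39 lb
  zircon: 407.2 × 0.001100 = 0.4479 lb
  wollastonite: 1726 × 0.002900 = 5.005 lb
  calcite: 233.9 × 0.4406 = 103.1 lb
  rutile: 322.0 × 0.01020 = 3.284 lb
Total LOI = 185.2 lb
Glass = batch − LOI = 2820 − 185.2 = 2634 lb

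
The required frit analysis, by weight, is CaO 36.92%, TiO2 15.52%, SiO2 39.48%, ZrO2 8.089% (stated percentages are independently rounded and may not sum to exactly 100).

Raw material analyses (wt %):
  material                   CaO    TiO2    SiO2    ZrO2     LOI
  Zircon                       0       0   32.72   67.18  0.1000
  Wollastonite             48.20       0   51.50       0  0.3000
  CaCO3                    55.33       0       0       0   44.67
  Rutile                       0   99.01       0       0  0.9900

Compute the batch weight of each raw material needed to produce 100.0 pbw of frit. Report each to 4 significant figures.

Each numeric step carries exact precision in all steps — the intermediate values are printed (rounded to 4 significant figures) between the steps. Each reported number is rounded once only — the derived quantities are re-derived starting from the weights per 100.0 pbw of glass in full precision (totals, yield, net glass mass, LOI, the four compositions) as quoted within the problem or answer text.
The oxide mass targets at 100.0 pbw frit:
  CaO: 36.92% × 100.0 = 36.92 pbw
  TiO2: 15.52% × 100.0 = 15.52 pbw
  SiO2: 39.48% × 100.0 = 39.48 pbw
  ZrO2: 8.089% × 100.0 = 8.089 pbw
Mass-balance tally per oxide using the reported weights, per the basis as stated (every target is met by its sum inside rounding margins):
  CaO: 69.01·0.4820 + 6.610·0.5533 = 36.92 pbw (target 36.92 pbw)
  TiO2: 15.68·0.9901 = 15.52 pbw (target 15.52 pbw)
  SiO2: 12.04·0.3272 + 69.01·0.5150 = 39.48 pbw (target 39.48 pbw)
  ZrO2: 12.04·0.6718 = 8.088 pbw (target 8.089 pbw)
Mass balance on the glass: the batch minus its LOI: 100.0 pbw (summing oxide targets gives 100.0 pbw; basis as stated: 100.0 pbw — a pure rounding effect).
Whole-batch sum: Σ batch = 103.3 pbw; ignition loss, Σ(batch × LOI) = 3.327 pbw; yield = glass ÷ total batch = 96.78%.

Batch per 100.0 pbw frit:
  Zircon: 12.04 pbw
  Wollastonite: 69.01 pbw
  CaCO3: 6.610 pbw
  Rutile: 15.68 pbw
Total batch = 103.3 pbw; LOI loss = 3.327 pbw; yield = 96.78%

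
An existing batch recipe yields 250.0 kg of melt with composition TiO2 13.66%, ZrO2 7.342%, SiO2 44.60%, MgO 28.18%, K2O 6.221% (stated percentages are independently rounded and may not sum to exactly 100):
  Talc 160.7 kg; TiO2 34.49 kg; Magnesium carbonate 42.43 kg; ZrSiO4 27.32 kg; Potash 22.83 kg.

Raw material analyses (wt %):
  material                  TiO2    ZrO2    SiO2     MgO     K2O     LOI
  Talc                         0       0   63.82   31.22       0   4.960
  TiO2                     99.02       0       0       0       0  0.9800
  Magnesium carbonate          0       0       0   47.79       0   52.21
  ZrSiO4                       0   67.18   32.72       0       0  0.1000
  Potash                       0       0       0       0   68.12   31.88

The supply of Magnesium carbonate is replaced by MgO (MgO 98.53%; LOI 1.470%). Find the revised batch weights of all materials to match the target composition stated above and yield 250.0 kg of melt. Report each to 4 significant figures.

Revised batch per 250.0 kg melt:
  Talc: 160.7 kg
  TiO2: 34.49 kg
  MgO: 20.58 kg
  ZrSiO4: 27.32 kg
  Potash: 22.83 kg
Total batch = 265.9 kg; LOI loss = 15.92 kg

Values along the way appear rounded to 4 significant figures in the printout; all internal work keeps full precision in all steps — exactly one rounding lands on every reported value. Derived quantities, which include five oxide percentages, the totals, ignition loss, the yield, net glass mass, are recomputed at full precision, as quoted within either problem or answer, from the weighed amounts for 250.0 kg of glass.
Oxide-by-oxide targets in 250.0 kg melt:
  TiO2: 13.66% × 250.0 = 34.15 kg
  ZrO2: 7.342% × 250.0 = 18.36 kg
  SiO2: 44.60% × 250.0 = 111.5 kg
  MgO: 28.18% × 250.0 = 70.45 kg
  K2O: 6.221% × 250.0 = 15.55 kg
Balance tally, oxide-wise, from the weights as reported, versus the basis set out (every target is met by its sum net of answer rounding effects):
  TiO2: 34.49·0.9902 = 34.15 kg (target 34.15 kg)
  ZrO2: 27.32·0.6718 = 18.35 kg (target 18.36 kg)
  SiO2: 160.7·0.6382 + 27.32·0.3272 = 111.5 kg (target 111.5 kg)
  MgO: 160.7·0.3122 + 20.58·0.9853 = 70.45 kg (target 70.45 kg)
  K2O: 22.83·0.6812 = 15.55 kg (target 15.55 kg)
Consistency of the glass mass: whole batch net of LOI = 250.0 kg (summing oxide targets gives 250.0 kg; versus the stated basis of 250.0 kg — deltas are rounding alone).
Total batch = Σ batch = 265.9 kg; the LOI term Σ batch·LOI equals 15.92 kg; yield: glass divided by total = 94.01%.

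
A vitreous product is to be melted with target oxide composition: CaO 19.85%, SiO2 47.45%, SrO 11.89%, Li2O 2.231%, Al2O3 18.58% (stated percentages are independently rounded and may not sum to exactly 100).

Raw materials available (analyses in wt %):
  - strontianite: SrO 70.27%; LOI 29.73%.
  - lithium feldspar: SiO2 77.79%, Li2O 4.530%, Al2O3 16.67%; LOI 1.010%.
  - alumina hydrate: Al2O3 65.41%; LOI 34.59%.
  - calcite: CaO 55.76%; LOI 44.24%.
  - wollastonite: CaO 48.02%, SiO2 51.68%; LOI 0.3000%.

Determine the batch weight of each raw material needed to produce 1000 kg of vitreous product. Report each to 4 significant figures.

Batch per 1000 kg vitreous product:
  strontianite: 169.2 kg
  lithium feldspar: 492.5 kg
  alumina hydrate: 158.5 kg
  calcite: 203.7 kg
  wollastonite: 176.8 kg
Total batch = 1201 kg; LOI loss = 200.7 kg; yield = 83.28%

The intermediate values appear (rounded to four significant figures) at each printed step; the whole derivation holds full float precision through the solve. Each reported number sees exactly one rounding — all derived quantities, including the yield, glass mass, ignition loss, totals, the five compositions, are re-derived from the weighed amounts per 1000 kg of glass at full float precision, as quoted within the problem or answer text.
The oxide mass targets at 1000 kg vitreous product:
  CaO: 19.85% × 1000 = 198.5 kg
  SiO2: 47.45% × 1000 = 474.5 kg
  SrO: 11.89% × 1000 = 118.9 kg
  Li2O: 2.231% × 1000 = 22.31 kg
  Al2O3: 18.58% × 1000 = 185.8 kg
Verifying the oxide balance working from each reported weight, per the basis as stated (sums match the target masses exact up to rounding of places):
  CaO: 203.7·0.5576 + 176.8·0.4802 = 198.5 kg (target 198.5 kg)
  SiO2: 492.5·0.7779 + 176.8·0.5168 = 474.5 kg (target 474.5 kg)
  SrO: 169.2·0.7027 = 118.9 kg (target 118.9 kg)
  Li2O: 492.5·0.04530 = 22.31 kg (target 22.31 kg)
  Al2O3: 492.5·0.1667 + 158.5·0.6541 = 185.8 kg (target 185.8 kg)
Mass balance on the glass: the batch minus its LOI: 1000 kg (per-oxide target masses sum to 1000 kg; stated basis 1000 kg — deltas are rounding alone).
Adding the batch up: Σ batch = 1201 kg; Σ batch·LOI gives LOI loss = 200.7 kg; the yield ratio, glass ÷ batch: 83.28%.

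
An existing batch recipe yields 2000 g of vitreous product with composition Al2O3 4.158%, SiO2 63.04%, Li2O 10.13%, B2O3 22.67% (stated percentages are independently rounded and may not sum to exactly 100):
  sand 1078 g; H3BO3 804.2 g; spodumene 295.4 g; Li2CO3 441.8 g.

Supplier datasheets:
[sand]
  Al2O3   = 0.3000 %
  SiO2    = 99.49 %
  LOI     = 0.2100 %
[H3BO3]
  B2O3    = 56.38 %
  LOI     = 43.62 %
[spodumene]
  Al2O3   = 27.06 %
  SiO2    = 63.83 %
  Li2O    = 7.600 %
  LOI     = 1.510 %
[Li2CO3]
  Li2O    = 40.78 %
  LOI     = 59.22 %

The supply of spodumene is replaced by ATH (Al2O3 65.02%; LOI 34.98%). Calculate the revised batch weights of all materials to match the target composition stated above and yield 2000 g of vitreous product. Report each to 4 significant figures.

The intermediate values appear, rounded to 4 significant digits, when written out — full precision is held from first step to last; each reported value carries a single rounding; the derived quantities are computed from the batch weights for 2000 g of glass at exact precision (four oxide percentages, ignition loss, totals, yield, glass mass) as they appear in problem or answer.
Target masses of each oxide per 2000 g vitreous product:
  Al2O3: 4.158% × 2000 = 83.16 g
  SiO2: 63.04% × 2000 = 1261 g
  Li2O: 10.13% × 2000 = 202.6 g
  B2O3: 22.67% × 2000 = 453.4 g
A balance pass over the oxides, with the batch weights as given, under the basis named above (sums match the target masses inside rounding margins):
  Al2O3: 1267·0.003000 + 122.1·0.6502 = 83.19 g (target 83.16 g)
  SiO2: 1267·0.9949 = 1261 g (target 1261 g)
  Li2O: 496.8·0.4078 = 202.6 g (target 202.6 g)
  B2O3: 804.2·0.5638 = 453.4 g (target 453.4 g)
Glass-mass sanity pass: whole batch net of LOI = 2000 g (oxide target masses add up to 2000 g; basis as stated: 2000 g — gaps are rounding artifacts).
Adding the batch up: Σ batch = 2690 g; LOI removed, Σ of batch·LOI: 690.4 g; yield = glass ÷ total batch = 74.34%.

Revised batch per 2000 g vitreous product:
  sand: 1267 g
  H3BO3: 804.2 g
  ATH: 122.1 g
  Li2CO3: 496.8 g
Total batch = 2690 g; LOI loss = 690.4 g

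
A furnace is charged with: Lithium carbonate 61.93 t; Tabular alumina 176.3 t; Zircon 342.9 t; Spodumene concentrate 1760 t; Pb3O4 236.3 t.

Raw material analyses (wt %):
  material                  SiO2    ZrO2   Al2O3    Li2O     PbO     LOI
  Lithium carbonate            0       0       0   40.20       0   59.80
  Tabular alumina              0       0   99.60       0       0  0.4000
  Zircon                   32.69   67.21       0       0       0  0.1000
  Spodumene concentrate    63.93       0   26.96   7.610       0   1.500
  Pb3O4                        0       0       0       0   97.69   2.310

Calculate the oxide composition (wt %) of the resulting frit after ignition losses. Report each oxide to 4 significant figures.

Values along the way are printed rounded off to 4 significant figures as written — the working math keeps exact precision at each step — a single rounding completes every reported value — derived quantities, which include five oxide percentages, net glass mass, LOI, yield, the totals, are recomputed at exact precision, as set out in problem or answer, from the weighed amounts per 2507 t of glass.
Delivered oxide masses:
  SiO2: 342.9·0.3269 + 1760·0.6393 = 1237 t
  ZrO2: 342.9·0.6721 = 230.5 t
  Al2O3: 176.3·0.9960 + 1760·0.2696 = 650.1 t
  Li2O: 61.93·0.4020 + 1760·0.07610 = 158.8 t
  PbO: 236.3·0.9769 = 230.8 t
LOI: 61.93·0.5980 + 176.3·0.004000 + 342.9·0.001000 + 1760·0.01500 + 236.3·0.02310 = 69.94 t
Glass = total batch minus LOI = 2577 − 69.94 = 2507 t (equal to the oxide-mass sum)
percent by weight: oxide/glass ×100

Glass mass = 2507 t (batch 2577 − LOI 69.94).
Composition: SiO2 49.34%, ZrO2 9.191%, Al2O3 25.93%, Li2O 6.334%, PbO 9.206%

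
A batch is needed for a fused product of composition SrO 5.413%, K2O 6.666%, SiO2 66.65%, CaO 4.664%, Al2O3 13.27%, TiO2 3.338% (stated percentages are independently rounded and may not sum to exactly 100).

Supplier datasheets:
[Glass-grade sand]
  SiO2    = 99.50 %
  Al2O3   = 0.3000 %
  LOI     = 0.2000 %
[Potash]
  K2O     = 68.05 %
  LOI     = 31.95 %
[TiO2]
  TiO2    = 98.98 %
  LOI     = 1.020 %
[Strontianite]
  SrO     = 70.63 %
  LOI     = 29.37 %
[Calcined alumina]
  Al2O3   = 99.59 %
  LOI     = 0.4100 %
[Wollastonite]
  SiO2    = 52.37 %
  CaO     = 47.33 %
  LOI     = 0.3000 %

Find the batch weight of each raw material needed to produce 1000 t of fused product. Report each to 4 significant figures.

Batch per 1000 t fused product:
  Glass-grade sand: 618.0 t
  Potash: 97.96 t
  TiO2: 33.72 t
  Strontianite: 76.64 t
  Calcined alumina: 131.4 t
  Wollastonite: 98.54 t
Total batch = 1056 t; LOI loss = 56.22 t; yield = 94.68%

All internal work carries exact precision at each step; mid-chain values are printed rounded to four significant figures in the working — each reported number sees exactly one rounding; the derived quantities, which include LOI, six oxide percentages, the yield, net glass mass, the totals, are re-derived in full float precision, as written in the problem or answer text, from the batch weights per 1000 t of glass.
Oxide mass targets, per 1000 t fused product:
  SrO: 5.413% × 1000 = 54.13 t
  K2O: 6.666% × 1000 = 66.66 t
  SiO2: 66.65% × 1000 = 666.5 t
  CaO: 4.664% × 1000 = 46.64 t
  Al2O3: 13.27% × 1000 = 132.7 t
  TiO2: 3.338% × 1000 = 33.38 t
Mass-balance tally per oxide from the weights as reported, versus the basis set out (summed amounts equal target values modulo rounding of the values):
  SrO: 76.64·0.7063 = 54.13 t (target 54.13 t)
  K2O: 97.96·0.6805 = 66.66 t (target 66.66 t)
  SiO2: 618.0·0.9950 + 98.54·0.5237 = 666.5 t (target 666.5 t)
  CaO: 98.54·0.4733 = 46.64 t (target 46.64 t)
  Al2O3: 618.0·0.003000 + 131.4·0.9959 = 132.7 t (target 132.7 t)
  TiO2: 33.72·0.9898 = 33.38 t (target 33.38 t)
Glass-mass bookkeeping: batch Σ − ignition loss = 1000 t (summing oxide targets gives 1000 t; against the stated basis, 1000 t — rounding explains the deltas).
Summing the batch: Σ batch = 1056 t; LOI removed, Σ of batch·LOI: 56.22 t; yield: glass divided by total = 94.68%.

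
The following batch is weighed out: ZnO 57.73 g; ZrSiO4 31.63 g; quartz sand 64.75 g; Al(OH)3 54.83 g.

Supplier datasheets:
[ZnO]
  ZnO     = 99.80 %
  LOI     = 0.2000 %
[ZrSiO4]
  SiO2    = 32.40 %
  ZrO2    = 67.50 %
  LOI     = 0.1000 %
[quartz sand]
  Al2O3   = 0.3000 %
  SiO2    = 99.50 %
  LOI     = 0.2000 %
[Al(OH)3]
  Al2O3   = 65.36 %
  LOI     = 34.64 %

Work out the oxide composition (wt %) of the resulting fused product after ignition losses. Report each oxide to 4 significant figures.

Glass mass = 189.7 g (batch 208.9 − LOI 19.27).
Composition: Al2O3 19.00%, ZnO 30.38%, SiO2 39.37%, ZrO2 11.26%

Every computation carries full float precision in all steps — values along the way are shown with 4-significant-figure rounding when written out; each reported number sees exactly one rounding — derived quantities, including the four compositions, the totals, glass mass, ignition loss, yield, are carried from the weighed amounts on 189.7 g of glass in full float precision, exactly as printed in either problem or answer.
Per-oxide mass from batch:
  Al2O3: 64.75·0.003000 + 54.83·0.6536 = 36.03 g
  ZnO: 57.73·0.9980 = 57.61 g
  SiO2: 31.63·0.3240 + 64.75·0.9950 = 74.67 g
  ZrO2: 31.63·0.6750 = 21.35 g
LOI: 57.73·0.002000 + 31.63·0.001000 + 64.75·0.002000 + 54.83·0.3464 = 19.27 g
batch − LOI leaves glass = 208.9 − 19.27 = 189.7 g (matching Σ of the oxides)
wt % = oxide mass / glass mass × 100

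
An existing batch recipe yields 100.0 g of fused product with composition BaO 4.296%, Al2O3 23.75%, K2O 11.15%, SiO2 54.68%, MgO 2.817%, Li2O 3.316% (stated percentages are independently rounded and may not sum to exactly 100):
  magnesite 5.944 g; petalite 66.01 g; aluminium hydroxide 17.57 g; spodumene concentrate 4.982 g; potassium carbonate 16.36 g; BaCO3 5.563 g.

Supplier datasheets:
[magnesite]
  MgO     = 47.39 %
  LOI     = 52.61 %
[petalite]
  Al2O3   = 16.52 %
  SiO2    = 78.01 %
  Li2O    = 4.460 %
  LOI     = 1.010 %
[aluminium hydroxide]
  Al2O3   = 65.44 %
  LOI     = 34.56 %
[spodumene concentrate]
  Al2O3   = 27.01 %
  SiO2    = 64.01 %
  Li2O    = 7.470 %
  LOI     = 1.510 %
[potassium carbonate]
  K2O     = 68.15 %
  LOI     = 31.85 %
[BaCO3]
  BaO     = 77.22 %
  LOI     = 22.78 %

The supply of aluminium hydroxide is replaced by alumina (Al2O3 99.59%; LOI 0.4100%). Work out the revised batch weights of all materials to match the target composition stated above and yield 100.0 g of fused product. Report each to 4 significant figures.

Revised batch per 100.0 g fused product:
  magnesite: 5.944 g
  petalite: 66.01 g
  alumina: 11.55 g
  spodumene concentrate: 4.982 g
  potassium carbonate: 16.36 g
  BaCO3: 5.563 g
Total batch = 110.4 g; LOI loss = 10.39 g

Rounding to four significant figures extends to each working value as displayed; the whole derivation holds full float precision at each step; every reported number sees exactly one rounding; all derived quantities (LOI, yield, totals, net glass mass, six oxide percentages) are rebuilt in full float precision using the weight values at 100.0 g of glass, exactly as shown in the problem or the answer.
Target masses of each oxide per 100.0 g fused product:
  BaO: 4.296% × 100.0 = 4.296 g
  Al2O3: 23.75% × 100.0 = 23.75 g
  K2O: 11.15% × 100.0 = 11.15 g
  SiO2: 54.68% × 100.0 = 54.68 g
  MgO: 2.817% × 100.0 = 2.817 g
  Li2O: 3.316% × 100.0 = 3.316 g
Sums-versus-targets review applying the batch weights above, relative to the basis at hand (sums match the target masses up to rounding of the answer):
  BaO: 5.563·0.7722 = 4.296 g (target 4.296 g)
  Al2O3: 66.01·0.1652 + 11.55·0.9959 + 4.982·0.2701 = 23.75 g (target 23.75 g)
  K2O: 16.36·0.6815 = 11.15 g (target 11.15 g)
  SiO2: 66.01·0.7801 + 4.982·0.6401 = 54.68 g (target 54.68 g)
  MgO: 5.944·0.4739 = 2.817 g (target 2.817 g)
  Li2O: 66.01·0.04460 + 4.982·0.07470 = 3.316 g (target 3.316 g)
Consistency of the glass mass: total charge less LOI = 100.0 g (per-oxide target masses sum to 100.0 g; against the stated basis, 100.0 g — deltas are rounding alone).
Summing the batch: Σ batch = 110.4 g; LOI loss = Σ batch·LOI = 10.39 g; the yield ratio, glass ÷ batch: 90.59%.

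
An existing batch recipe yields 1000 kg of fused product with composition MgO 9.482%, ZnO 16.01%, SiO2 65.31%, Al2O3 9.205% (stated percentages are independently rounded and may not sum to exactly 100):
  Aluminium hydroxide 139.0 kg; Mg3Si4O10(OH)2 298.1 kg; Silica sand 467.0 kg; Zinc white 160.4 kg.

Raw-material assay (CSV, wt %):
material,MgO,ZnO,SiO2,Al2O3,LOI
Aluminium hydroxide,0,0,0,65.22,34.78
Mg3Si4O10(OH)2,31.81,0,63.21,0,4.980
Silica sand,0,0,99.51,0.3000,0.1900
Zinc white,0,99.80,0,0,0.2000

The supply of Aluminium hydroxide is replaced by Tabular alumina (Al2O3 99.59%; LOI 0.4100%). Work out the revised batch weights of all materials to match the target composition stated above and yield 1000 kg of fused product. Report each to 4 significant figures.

Values along the way are printed rounded to 4 significant figures between the steps. All arithmetic carries exact precision through every step. Each reported number is rounded once only. All derived quantities, including four oxide percentages, LOI, totals, yield, net glass mass, are re-derived from the batch weights on 1000 kg of glass at full float precision, as they appear in question or answer.
Target oxide masses per 1000 kg fused product:
  MgO: 9.482% × 1000 = 94.82 kg
  ZnO: 16.01% × 1000 = 160.1 kg
  SiO2: 65.31% × 1000 = 653.1 kg
  Al2O3: 9.205% × 1000 = 92.05 kg
Checking each oxide sum given the weights on record, at the basis given (oxide sums agree with the targets up to rounding of the answer):
  MgO: 298.1·0.3181 = 94.83 kg (target 94.82 kg)
  ZnO: 160.4·0.9980 = 160.1 kg (target 160.1 kg)
  SiO2: 298.1·0.6321 + 467.0·0.9951 = 653.1 kg (target 653.1 kg)
  Al2O3: 91.02·0.9959 + 467.0·0.003000 = 92.05 kg (target 92.05 kg)
Glass-mass sanity pass: whole batch net of LOI = 1000 kg (the Σ of target masses is 1000 kg; the stated basis being 1000 kg — differing by rounding only).
Whole-batch sum: Σ batch = 1017 kg; Σ batch·LOI gives LOI loss = 16.43 kg; the yield ratio, glass ÷ batch: 98.38%.

Revised batch per 1000 kg fused product:
  Tabular alumina: 91.02 kg
  Mg3Si4O10(OH)2: 298.1 kg
  Silica sand: 467.0 kg
  Zinc white: 160.4 kg
Total batch = 1017 kg; LOI loss = 16.43 kg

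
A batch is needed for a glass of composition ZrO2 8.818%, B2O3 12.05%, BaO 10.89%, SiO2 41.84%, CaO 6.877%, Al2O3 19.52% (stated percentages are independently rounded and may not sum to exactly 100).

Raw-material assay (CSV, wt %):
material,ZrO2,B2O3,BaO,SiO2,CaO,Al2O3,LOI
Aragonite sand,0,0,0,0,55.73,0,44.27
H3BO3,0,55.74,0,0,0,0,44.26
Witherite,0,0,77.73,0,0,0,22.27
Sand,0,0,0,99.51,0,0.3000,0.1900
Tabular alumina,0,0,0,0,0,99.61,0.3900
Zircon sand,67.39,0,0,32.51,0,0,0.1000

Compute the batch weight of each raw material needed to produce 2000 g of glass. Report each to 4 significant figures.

Values along the way are printed rounded off to 4 significant digits in the working — the working math holds full precision through the solve — each reported figure includes exactly one rounding — derived quantities (net glass mass, ignition loss, six oxide percentages, the yield, totals) are re-derived in full float precision from the weighed amounts at 2000 g of glass exactly as shown in the problem or the answer.
Target oxide masses per 2000 g glass:
  ZrO2: 8.818% × 2000 = 176.4 g
  B2O3: 12.05% × 2000 = 241.0 g
  BaO: 10.89% × 2000 = 217.8 g
  SiO2: 41.84% × 2000 = 836.8 g
  CaO: 6.877% × 2000 = 137.5 g
  Al2O3: 19.52% × 2000 = 390.4 g
Checking each oxide sum given the weights on record, per the basis as stated (each sum matches its target mass modulo rounding of the values):
  ZrO2: 261.7·0.6739 = 176.4 g (target 176.4 g)
  B2O3: 432.4·0.5574 = 241.0 g (target 241.0 g)
  BaO: 280.2·0.7773 = 217.8 g (target 217.8 g)
  SiO2: 755.4·0.9951 + 261.7·0.3251 = 836.8 g (target 836.8 g)
  CaO: 246.8·0.5573 = 137.5 g (target 137.5 g)
  Al2O3: 755.4·0.003000 + 389.7·0.9961 = 390.4 g (target 390.4 g)
Glass mass check: total batch − LOI = 2000 g (the targets, summed, come to 2000 g; stated basis 2000 g — any gap is answer rounding).
Batch grand total — Σ batch = 2366 g; Σ batch·LOI gives LOI loss = 366.3 g; yield: glass divided by total = 84.52%.

Batch per 2000 g glass:
  Aragonite sand: 246.8 g
  H3BO3: 432.4 g
  Witherite: 280.2 g
  Sand: 755.4 g
  Tabular alumina: 389.7 g
  Zircon sand: 261.7 g
Total batch = 2366 g; LOI loss = 366.3 g; yield = 84.52%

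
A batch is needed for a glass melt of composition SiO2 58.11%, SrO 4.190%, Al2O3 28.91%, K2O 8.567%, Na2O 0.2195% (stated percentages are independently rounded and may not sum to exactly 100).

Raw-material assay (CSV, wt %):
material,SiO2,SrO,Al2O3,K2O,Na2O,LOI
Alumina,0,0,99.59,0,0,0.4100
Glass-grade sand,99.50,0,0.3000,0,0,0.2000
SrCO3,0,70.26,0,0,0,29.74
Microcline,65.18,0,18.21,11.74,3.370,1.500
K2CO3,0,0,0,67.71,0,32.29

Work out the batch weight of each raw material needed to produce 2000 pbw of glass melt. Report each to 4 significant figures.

Batch per 2000 pbw glass melt:
  Alumina: 553.5 pbw
  Glass-grade sand: 1083 pbw
  SrCO3: 119.3 pbw
  Microcline: 130.3 pbw
  K2CO3: 230.5 pbw
Total batch = 2117 pbw; LOI loss = 116.3 pbw; yield = 94.51%

All internal work maintains full float precision throughout — in-progress results are displayed with 4-significant-digit rounding within the worked lines; a single rounding produces each reported value. Derived quantities are re-derived using the weight values at 2000 pbw of glass at full float precision (yield, ignition loss, glass mass, five oxide percentages, the totals) as they appear in problem or answer.
Per-oxide target masses for 2000 pbw glass melt:
  SiO2: 58.11% × 2000 = 1162 pbw
  SrO: 4.190% × 2000 = 83.80 pbw
  Al2O3: 28.91% × 2000 = 578.2 pbw
  K2O: 8.567% × 2000 = 171.3 pbw
  Na2O: 0.2195% × 2000 = 4.390 pbw
Oxide-by-oxide audit on the weights just shown, relative to the basis at hand (target by target, the sums agree exact up to rounding of places):
  SiO2: 1083·0.9950 + 130.3·0.6518 = 1163 pbw (target 1162 pbw)
  SrO: 119.3·0.7026 = 83.82 pbw (target 83.80 pbw)
  Al2O3: 553.5·0.9959 + 1083·0.003000 + 130.3·0.1821 = 578.2 pbw (target 578.2 pbw)
  K2O: 130.3·0.1174 + 230.5·0.6771 = 171.4 pbw (target 171.3 pbw)
  Na2O: 130.3·0.03370 = 4.391 pbw (target 4.390 pbw)
Glass mass check: batch total minus LOI = 2000 pbw (summing oxide targets gives 2000 pbw; with the basis standing at 2000 pbw — deltas are rounding alone).
Summing the batch: Σ batch = 2117 pbw; LOI loss = Σ batch·LOI = 116.3 pbw; as yield: glass ÷ batch → 94.51%.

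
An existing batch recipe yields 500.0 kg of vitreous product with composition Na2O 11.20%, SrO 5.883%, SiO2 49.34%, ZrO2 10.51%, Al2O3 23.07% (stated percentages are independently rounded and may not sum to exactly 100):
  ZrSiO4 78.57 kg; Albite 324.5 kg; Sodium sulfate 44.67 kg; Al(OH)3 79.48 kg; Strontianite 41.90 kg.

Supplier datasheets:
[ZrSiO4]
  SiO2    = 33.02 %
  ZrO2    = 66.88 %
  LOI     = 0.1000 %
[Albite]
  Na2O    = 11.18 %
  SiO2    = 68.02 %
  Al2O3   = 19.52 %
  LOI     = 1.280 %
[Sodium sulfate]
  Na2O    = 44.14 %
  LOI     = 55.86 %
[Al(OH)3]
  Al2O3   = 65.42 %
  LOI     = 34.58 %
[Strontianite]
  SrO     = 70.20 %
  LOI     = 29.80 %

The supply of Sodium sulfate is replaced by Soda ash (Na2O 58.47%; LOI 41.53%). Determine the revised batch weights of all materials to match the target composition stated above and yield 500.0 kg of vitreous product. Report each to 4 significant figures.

Revised batch per 500.0 kg vitreous product:
  ZrSiO4: 78.57 kg
  Albite: 324.5 kg
  Soda ash: 33.72 kg
  Al(OH)3: 79.48 kg
  Strontianite: 41.90 kg
Total batch = 558.2 kg; LOI loss = 58.21 kg

Intermediates appear, with 4-significant-figure rounding, across the worked steps; all internal work keeps full float precision all the way through. Every reported value is rounded exactly once; the derived quantities (the yield, glass mass, the five compositions, LOI, the totals) are re-derived at exact precision from the weighed amounts for 500.0 kg of glass exactly as printed in question or answer.
The oxide mass targets at 500.0 kg vitreous product:
  Na2O: 11.20% × 500.0 = 56.00 kg
  SrO: 5.883% × 500.0 = 29.42 kg
  SiO2: 49.34% × 500.0 = 246.7 kg
  ZrO2: 10.51% × 500.0 = 52.55 kg
  Al2O3: 23.07% × 500.0 = 115.4 kg
Oxide-by-oxide audit applying the batch weights above, under the basis named above (each sum matches its target mass inside rounding margins):
  Na2O: 324.5·0.1118 + 33.72·0.5847 = 56.00 kg (target 56.00 kg)
  SrO: 41.90·0.7020 = 29.41 kg (target 29.42 kg)
  SiO2: 78.57·0.3302 + 324.5·0.6802 = 246.7 kg (target 246.7 kg)
  ZrO2: 78.57·0.6688 = 52.55 kg (target 52.55 kg)
  Al2O3: 324.5·0.1952 + 79.48·0.6542 = 115.3 kg (target 115.4 kg)
Consistency of the glass mass: whole batch net of LOI = 500.0 kg (summing oxide targets gives 500.0 kg; stated basis 500.0 kg — a pure rounding effect).
Batch total: Σ batch = 558.2 kg; the LOI term Σ batch·LOI equals 58.21 kg; the yield ratio, glass ÷ batch: 89.57%.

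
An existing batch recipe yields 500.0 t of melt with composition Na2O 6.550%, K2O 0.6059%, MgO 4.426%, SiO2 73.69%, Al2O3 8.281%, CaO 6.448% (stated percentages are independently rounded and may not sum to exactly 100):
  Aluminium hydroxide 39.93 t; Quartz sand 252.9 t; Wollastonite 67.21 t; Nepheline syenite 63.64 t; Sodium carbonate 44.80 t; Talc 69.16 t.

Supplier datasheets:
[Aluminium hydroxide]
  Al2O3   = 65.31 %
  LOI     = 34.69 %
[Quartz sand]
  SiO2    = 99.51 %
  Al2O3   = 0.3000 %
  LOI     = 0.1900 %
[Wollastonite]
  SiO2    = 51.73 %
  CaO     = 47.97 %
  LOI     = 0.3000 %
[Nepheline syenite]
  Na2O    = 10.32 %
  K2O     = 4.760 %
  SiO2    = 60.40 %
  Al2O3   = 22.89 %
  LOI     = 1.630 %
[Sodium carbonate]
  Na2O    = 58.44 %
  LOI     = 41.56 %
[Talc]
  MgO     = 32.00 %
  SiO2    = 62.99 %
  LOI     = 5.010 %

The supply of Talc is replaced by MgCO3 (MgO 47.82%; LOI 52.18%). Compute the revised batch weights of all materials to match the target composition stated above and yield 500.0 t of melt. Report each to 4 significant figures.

The whole derivation carries full float precision through the solve; mid-chain values are printed, with 4-significant-figure rounding, in the printout. Each reported value receives exactly one rounding; all derived quantities are recomputed at full float precision (yield, the totals, LOI, six oxide percentages, net glass mass) starting from the weights for 500.0 t of glass as given in the problem or the answer.
Per-oxide target masses for 500.0 t melt:
  Na2O: 6.550% × 500.0 = 32.75 t
  K2O: 0.6059% × 500.0 = 3.030 t
  MgO: 4.426% × 500.0 = 22.13 t
  SiO2: 73.69% × 500.0 = 368.4 t
  Al2O3: 8.281% × 500.0 = 41.40 t
  CaO: 6.448% × 500.0 = 32.24 t
Oxide-by-oxide audit using the reported weights, against the basis in use (delivered sums recover each target inside rounding margins):
  Na2O: 63.64·0.1032 + 44.80·0.5844 = 32.75 t (target 32.75 t)
  K2O: 63.64·0.04760 = 3.029 t (target 3.030 t)
  MgO: 46.28·0.4782 = 22.13 t (target 22.13 t)
  SiO2: 296.7·0.9951 + 67.21·0.5173 + 63.64·0.6040 = 368.5 t (target 368.4 t)
  Al2O3: 39.73·0.6531 + 296.7·0.003000 + 63.64·0.2289 = 41.40 t (target 41.40 t)
  CaO: 67.21·0.4797 = 32.24 t (target 32.24 t)
Consistency of the glass mass: whole batch net of LOI = 500.0 t (targets for the oxides total 500.0 t; basis as stated: 500.0 t — deltas are rounding alone).
Summing the batch: Σ batch = 558.4 t; ignition loss, Σ(batch × LOI) = 58.35 t; yield: glass divided by total = 89.55%.

Revised batch per 500.0 t melt:
  Aluminium hydroxide: 39.73 t
  Quartz sand: 296.7 t
  Wollastonite: 67.21 t
  Nepheline syenite: 63.64 t
  Sodium carbonate: 44.80 t
  MgCO3: 46.28 t
Total batch = 558.4 t; LOI loss = 58.35 t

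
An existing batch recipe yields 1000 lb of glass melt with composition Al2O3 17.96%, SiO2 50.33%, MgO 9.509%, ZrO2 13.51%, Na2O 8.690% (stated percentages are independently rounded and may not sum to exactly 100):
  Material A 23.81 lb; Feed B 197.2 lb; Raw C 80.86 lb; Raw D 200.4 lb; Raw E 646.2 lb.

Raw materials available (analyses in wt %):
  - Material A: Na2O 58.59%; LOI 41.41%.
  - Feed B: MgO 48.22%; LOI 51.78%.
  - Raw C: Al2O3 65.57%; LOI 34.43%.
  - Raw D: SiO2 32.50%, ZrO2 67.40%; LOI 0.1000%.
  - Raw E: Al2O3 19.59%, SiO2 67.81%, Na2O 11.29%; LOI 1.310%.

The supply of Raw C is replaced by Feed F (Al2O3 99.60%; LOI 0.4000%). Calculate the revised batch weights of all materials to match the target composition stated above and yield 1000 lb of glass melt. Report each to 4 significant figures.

Intermediates are displayed, rounded to 4 significant figures, alongside each step. The whole derivation runs at full precision all the way through — a single rounding finalizes each reported result. All derived quantities (yield, totals, LOI, five oxide percentages, net glass mass) are rebuilt in full float precision using the weight values for 1000 lb of glass exactly as shown in either problem or answer.
The oxide mass targets at 1000 lb glass melt:
  Al2O3: 17.96% × 1000 = 179.6 lb
  SiO2: 50.33% × 1000 = 503.3 lb
  MgO: 9.509% × 1000 = 95.09 lb
  ZrO2: 13.51% × 1000 = 135.1 lb
  Na2O: 8.690% × 1000 = 86.90 lb
Checking each oxide sum given the weights on record, versus the basis set out (summed amounts equal target values net of answer rounding effects):
  Al2O3: 53.23·0.9960 + 646.2·0.1959 = 179.6 lb (target 179.6 lb)
  SiO2: 200.4·0.3250 + 646.2·0.6781 = 503.3 lb (target 503.3 lb)
  MgO: 197.2·0.4822 = 95.09 lb (target 95.09 lb)
  ZrO2: 200.4·0.6740 = 135.1 lb (target 135.1 lb)
  Na2O: 23.81·0.5859 + 646.2·0.1129 = 86.91 lb (target 86.90 lb)
Glass-mass sanity pass: Σ batch − LOI loss = 1000 lb (targets for the oxides total 1000 lb; basis as stated: 1000 lb — any gap is answer rounding).
Total batch = Σ batch = 1121 lb; loss to ignition Σ batch·LOI = 120.8 lb; glass ÷ batch gives a yield of 89.22%.

Revised batch per 1000 lb glass melt:
  Material A: 23.81 lb
  Feed B: 197.2 lb
  Feed F: 53.23 lb
  Raw D: 200.4 lb
  Raw E: 646.2 lb
Total batch = 1121 lb; LOI loss = 120.8 lb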